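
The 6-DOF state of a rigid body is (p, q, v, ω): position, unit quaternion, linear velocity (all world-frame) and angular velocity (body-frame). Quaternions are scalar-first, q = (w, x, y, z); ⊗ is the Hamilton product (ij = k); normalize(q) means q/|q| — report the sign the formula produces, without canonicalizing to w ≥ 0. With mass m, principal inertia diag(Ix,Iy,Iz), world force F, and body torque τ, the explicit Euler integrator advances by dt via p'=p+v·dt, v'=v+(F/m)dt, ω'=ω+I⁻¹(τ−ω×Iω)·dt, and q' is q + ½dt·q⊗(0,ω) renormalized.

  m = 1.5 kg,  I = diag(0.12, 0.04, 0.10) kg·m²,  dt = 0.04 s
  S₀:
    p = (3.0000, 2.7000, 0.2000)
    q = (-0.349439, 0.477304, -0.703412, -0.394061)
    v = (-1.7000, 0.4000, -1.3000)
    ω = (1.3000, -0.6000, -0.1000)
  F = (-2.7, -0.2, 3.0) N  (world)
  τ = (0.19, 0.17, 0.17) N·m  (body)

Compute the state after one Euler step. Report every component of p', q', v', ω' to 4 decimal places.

a = F/m = (-1.8000, -0.1333, 2.0000)
new position p' = (2.9320, 2.7160, 0.1480)
v' = v + a·dt = (-1.7720, 0.3947, -1.2200)
ω×(Iω) gyroscopic = (0.0036, -0.0026, 0.0624)
angular accel α = (1.5533, 4.3150, 1.0760)
ω + α·dt = (1.3621, -0.4274, -0.0570)
2q̇ = q⊗(0,ω) = (-1.0819485, -0.6203661, -0.2548855, 0.6629971)
q' = normalize(q + ½dt·q⊗(0,ω)) = (-0.3709, 0.4647, -0.7082, -0.3806)

p' = (2.9320, 2.7160, 0.1480)
q' = (-0.3709, 0.4647, -0.7082, -0.3806)
v' = (-1.7720, 0.3947, -1.2200)
ω' = (1.3621, -0.4274, -0.0570)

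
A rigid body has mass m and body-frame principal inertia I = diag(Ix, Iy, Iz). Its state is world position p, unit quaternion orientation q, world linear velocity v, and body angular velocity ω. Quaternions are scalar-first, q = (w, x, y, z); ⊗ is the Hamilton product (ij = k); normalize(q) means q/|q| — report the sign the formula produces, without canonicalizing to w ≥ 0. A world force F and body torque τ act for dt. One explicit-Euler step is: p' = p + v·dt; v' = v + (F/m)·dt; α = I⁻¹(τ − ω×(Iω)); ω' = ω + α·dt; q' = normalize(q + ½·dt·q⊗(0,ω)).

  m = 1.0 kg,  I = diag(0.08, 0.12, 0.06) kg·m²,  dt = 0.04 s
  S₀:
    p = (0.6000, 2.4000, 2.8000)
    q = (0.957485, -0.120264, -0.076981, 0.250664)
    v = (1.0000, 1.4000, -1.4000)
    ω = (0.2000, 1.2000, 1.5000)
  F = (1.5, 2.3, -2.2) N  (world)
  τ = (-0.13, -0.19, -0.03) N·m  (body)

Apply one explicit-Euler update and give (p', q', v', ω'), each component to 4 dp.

p' = (0.6400, 2.4560, 2.7440)
q' = (0.9516, -0.1247, -0.0494, 0.2766)
v' = (1.0600, 1.4920, -1.4880)
ω' = (0.1890, 1.1347, 1.4736)

a = F/m = (1.5000, 2.3000, -2.2000)
p + v·dt = (0.6400, 2.4560, 2.7440)
v' = v + a·dt = (1.0600, 1.4920, -1.4880)
(τ − ω×Iω)/I = (-0.2750, -1.6333, -0.6600)
new body rate ω' = (0.1890, 1.1347, 1.4736)
Hamilton product q⊗(0,ω) = (-0.2595660, -0.2247713, 1.3795108, 1.3073069)
q' = normalize(q + ½dt·q⊗(0,ω)) = (0.9516, -0.1247, -0.0494, 0.2766)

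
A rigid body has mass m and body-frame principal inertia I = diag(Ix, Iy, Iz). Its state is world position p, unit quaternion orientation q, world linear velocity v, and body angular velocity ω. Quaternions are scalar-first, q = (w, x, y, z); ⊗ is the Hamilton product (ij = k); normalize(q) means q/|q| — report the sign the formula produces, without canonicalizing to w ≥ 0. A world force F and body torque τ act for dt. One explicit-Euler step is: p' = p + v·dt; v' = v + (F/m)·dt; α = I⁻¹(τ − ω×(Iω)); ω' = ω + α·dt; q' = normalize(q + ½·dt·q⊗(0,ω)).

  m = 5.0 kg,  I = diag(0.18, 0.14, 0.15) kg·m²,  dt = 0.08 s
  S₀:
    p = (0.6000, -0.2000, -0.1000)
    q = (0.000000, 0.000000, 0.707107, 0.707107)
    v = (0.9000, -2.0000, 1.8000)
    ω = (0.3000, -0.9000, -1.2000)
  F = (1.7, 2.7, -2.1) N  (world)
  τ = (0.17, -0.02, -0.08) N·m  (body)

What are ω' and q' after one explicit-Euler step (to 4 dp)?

gyro term ω×Iω = (0.0108, -0.0108, 0.0108)
(τ − ω×Iω)/I = (0.8844, -0.0657, -0.6053)
ω' = ω + α·dt = (0.3708, -0.9053, -1.2484)
2q̇ = q⊗(0,ω) = (1.4849247, -0.2121321, 0.2121321, -0.2121321)
q + ½dt·q⊗(0,ω), renormalized = (0.0593, -0.0085, 0.7143, 0.6973)

ω' = (0.3708, -0.9053, -1.2484)
q' = (0.0593, -0.0085, 0.7143, 0.6973)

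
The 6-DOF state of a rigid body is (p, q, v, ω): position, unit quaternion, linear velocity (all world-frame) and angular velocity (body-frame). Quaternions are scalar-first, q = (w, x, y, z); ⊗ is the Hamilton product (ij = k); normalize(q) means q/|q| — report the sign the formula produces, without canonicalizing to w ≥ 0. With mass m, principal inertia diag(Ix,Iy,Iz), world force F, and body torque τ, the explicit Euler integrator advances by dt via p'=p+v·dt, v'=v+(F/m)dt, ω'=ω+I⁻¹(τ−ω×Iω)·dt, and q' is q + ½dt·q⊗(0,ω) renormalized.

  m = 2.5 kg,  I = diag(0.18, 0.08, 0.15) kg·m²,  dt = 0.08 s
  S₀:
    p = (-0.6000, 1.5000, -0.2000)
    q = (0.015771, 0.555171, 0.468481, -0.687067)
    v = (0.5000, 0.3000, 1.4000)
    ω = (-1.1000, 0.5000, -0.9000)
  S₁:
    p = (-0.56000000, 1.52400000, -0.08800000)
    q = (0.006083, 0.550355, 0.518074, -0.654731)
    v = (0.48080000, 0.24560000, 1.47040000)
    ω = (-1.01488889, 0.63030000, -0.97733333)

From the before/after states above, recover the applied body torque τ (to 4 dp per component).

Δω = ω₁−ω₀ = (0.08511111, 0.13030000, -0.07733333)
precession coupling = (-0.0315, 0.0297, 0.0550)
τ = I·(Δω/dt) + ω₀×(Iω₀) = (0.1600, 0.1600, -0.0900)

τ = (0.1600, 0.1600, -0.0900)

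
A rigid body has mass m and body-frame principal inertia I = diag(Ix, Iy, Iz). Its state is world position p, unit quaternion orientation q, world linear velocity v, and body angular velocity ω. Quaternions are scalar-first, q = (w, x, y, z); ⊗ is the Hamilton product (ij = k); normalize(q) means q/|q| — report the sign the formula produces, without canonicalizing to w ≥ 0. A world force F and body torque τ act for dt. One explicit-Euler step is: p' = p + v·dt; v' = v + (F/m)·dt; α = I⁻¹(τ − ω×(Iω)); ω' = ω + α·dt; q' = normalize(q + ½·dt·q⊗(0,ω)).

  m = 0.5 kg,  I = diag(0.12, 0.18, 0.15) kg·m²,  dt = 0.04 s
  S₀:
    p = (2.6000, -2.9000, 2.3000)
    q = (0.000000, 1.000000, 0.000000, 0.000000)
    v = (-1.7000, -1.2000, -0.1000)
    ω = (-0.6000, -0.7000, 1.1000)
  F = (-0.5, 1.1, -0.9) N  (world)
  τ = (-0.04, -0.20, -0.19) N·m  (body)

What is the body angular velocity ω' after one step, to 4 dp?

ω' = (-0.6210, -0.7488, 1.0426)

α = I⁻¹(τ − ω×Iω) = (-0.5258, -1.2211, -1.4347)
ω + α·dt = (-0.6210, -0.7488, 1.0426)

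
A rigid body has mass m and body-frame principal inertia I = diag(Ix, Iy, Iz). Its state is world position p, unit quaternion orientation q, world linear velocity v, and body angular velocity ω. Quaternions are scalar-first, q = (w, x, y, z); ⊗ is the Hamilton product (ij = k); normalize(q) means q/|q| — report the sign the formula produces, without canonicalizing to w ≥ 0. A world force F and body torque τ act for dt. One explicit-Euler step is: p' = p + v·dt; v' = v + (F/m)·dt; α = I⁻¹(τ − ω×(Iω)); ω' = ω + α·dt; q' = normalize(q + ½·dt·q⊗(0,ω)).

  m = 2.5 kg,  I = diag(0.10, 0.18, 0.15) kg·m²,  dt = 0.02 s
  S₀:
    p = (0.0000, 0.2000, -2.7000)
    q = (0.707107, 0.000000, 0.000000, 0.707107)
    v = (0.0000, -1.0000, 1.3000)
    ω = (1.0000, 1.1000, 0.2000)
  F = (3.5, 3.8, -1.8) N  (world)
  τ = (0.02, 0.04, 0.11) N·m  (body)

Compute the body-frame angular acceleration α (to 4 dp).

α = (0.2660, 0.2778, 0.1467)

gyro term ω×Iω = (-0.0066, -0.0100, 0.0880)
α = I⁻¹(τ − ω×Iω) = (0.2660, 0.2778, 0.1467)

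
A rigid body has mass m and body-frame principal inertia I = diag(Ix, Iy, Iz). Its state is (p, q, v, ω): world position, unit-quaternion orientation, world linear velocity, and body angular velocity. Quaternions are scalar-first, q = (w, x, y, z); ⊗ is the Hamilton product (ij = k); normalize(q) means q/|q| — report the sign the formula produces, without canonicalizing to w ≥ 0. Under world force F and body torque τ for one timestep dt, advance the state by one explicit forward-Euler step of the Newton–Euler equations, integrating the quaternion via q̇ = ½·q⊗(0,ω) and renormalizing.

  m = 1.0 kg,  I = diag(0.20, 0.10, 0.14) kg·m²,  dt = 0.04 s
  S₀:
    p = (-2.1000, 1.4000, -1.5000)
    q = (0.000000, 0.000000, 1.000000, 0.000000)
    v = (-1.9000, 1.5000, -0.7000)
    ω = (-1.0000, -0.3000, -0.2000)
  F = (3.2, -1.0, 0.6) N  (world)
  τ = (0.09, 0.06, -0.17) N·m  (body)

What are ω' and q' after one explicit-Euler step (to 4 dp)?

ω' = (-0.9825, -0.2808, -0.2400)
q' = (0.0060, -0.0040, 0.9998, 0.0200)

ω×(Iω) gyroscopic = (0.0024, 0.0120, -0.0300)
(τ − ω×Iω)/I = (0.4380, 0.4800, -1.0000)
ω' = ω + α·dt = (-0.9825, -0.2808, -0.2400)
q⊗(0,ω) = (0.3000000, -0.2000000, 0.0000000, 1.0000000)
updated quaternion q' = (0.0060, -0.0040, 0.9998, 0.0200)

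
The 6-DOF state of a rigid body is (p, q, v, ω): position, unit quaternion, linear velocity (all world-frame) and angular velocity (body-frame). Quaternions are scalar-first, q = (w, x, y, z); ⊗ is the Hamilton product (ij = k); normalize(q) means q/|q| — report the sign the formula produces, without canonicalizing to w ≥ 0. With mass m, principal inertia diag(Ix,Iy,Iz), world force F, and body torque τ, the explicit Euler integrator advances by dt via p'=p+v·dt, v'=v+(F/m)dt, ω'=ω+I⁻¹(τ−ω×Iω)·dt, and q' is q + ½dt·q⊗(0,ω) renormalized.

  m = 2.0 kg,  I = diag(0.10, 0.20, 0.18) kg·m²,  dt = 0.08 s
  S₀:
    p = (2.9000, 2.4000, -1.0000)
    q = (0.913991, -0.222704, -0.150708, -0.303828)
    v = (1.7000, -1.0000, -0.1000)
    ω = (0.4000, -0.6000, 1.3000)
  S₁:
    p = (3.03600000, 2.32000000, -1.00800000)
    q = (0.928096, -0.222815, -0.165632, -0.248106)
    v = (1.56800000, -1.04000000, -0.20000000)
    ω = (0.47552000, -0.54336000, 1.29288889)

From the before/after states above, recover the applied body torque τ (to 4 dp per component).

τ = (0.1100, 0.1000, -0.0400)

rate change Δω = (0.07552000, 0.05664000, -0.00711111)
gyro term ω₀×Iω₀ = (0.0156, -0.0416, -0.0240)
τ = I·(Δω/dt) + ω₀×(Iω₀) = (0.1100, 0.1000, -0.0400)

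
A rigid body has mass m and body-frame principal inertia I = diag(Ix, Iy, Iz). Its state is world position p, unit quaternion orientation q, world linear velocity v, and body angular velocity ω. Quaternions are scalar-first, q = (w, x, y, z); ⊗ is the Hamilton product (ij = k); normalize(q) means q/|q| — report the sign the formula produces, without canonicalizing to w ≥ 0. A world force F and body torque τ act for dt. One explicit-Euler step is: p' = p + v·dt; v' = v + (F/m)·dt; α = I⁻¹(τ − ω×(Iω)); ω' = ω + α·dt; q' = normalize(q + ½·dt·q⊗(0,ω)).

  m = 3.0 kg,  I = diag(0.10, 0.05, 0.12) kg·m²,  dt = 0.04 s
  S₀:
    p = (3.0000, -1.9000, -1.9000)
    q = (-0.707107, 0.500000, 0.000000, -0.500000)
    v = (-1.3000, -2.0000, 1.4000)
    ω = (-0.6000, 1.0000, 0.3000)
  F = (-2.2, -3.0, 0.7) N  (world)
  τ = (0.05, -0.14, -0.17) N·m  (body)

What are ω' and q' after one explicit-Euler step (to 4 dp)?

ω' = (-0.5884, 0.8851, 0.2333)
q' = (-0.6979, 0.5183, -0.0111, -0.4941)

gyro term ω×Iω = (0.0210, 0.0036, 0.0300)
angular accel α = (0.2900, -2.8720, -1.6667)
ω' = ω + α·dt = (-0.5884, 0.8851, 0.2333)
2q̇ = q⊗(0,ω) = (0.4500000, 0.9242642, -0.5571070, 0.2878679)
q + ½dt·q⊗(0,ω), renormalized = (-0.6979, 0.5183, -0.0111, -0.4941)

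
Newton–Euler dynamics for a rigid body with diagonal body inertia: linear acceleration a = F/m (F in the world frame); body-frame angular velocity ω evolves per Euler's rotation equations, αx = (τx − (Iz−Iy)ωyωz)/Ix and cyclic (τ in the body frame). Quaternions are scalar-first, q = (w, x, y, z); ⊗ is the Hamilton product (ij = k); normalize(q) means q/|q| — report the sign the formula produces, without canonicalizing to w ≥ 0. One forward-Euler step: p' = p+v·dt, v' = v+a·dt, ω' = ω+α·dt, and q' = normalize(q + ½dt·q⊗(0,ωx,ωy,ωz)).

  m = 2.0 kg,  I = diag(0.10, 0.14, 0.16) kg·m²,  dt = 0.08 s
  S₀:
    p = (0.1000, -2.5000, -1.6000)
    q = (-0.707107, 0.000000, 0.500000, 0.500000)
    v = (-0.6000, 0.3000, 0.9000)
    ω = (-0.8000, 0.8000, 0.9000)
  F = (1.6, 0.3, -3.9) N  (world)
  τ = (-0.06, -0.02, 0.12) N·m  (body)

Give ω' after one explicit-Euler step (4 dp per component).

gyro term ω×Iω = (0.0144, 0.0432, -0.0256)
(τ − ω×Iω)/I = (-0.7440, -0.4514, 0.9100)
ω' = ω + α·dt = (-0.8595, 0.7639, 0.9728)

ω' = (-0.8595, 0.7639, 0.9728)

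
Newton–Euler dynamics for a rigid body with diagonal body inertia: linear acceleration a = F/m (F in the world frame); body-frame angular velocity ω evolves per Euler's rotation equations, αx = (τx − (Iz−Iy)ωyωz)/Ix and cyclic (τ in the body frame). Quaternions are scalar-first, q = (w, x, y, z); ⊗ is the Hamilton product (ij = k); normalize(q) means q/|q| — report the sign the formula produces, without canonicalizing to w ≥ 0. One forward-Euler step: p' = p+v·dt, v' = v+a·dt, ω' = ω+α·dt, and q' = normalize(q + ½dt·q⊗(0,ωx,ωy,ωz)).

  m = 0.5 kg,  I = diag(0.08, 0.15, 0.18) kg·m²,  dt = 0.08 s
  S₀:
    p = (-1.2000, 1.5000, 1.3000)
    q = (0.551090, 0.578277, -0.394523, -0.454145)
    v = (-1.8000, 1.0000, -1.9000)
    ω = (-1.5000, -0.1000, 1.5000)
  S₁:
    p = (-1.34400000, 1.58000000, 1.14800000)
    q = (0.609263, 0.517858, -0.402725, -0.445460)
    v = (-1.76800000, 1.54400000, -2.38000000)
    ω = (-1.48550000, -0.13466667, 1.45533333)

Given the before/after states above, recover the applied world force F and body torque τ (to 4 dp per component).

Δω = ω₁−ω₀ = (0.01450000, -0.03466667, -0.04466667)
applied torque τ = (0.0100, 0.1600, -0.0900)
Δv = v₁−v₀ = (0.03200000, 0.54400000, -0.48000000)
applied force F = (0.2000, 3.4000, -3.0000)

F = (0.2000, 3.4000, -3.0000)
τ = (0.0100, 0.1600, -0.0900)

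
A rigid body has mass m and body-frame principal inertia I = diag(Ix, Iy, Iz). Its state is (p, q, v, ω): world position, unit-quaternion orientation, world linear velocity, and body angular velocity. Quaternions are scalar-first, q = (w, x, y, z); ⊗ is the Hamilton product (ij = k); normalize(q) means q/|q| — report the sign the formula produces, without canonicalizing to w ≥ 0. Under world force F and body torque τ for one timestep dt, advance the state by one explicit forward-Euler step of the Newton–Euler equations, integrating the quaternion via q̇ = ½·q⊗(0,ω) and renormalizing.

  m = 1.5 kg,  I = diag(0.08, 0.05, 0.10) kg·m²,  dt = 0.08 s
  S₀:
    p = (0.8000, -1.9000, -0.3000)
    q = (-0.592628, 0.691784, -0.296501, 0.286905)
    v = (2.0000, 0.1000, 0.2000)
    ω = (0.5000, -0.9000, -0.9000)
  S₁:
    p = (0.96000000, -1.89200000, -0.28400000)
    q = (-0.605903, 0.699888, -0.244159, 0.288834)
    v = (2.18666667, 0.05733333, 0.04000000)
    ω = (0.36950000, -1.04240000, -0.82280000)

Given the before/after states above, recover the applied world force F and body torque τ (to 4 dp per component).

F = (3.5000, -0.8000, -3.0000)
τ = (-0.0900, -0.0800, 0.1100)

rate change Δω = (-0.13050000, -0.14240000, 0.07720000)
precession coupling = (0.0405, 0.0090, 0.0135)
τ = I·(Δω/dt) + ω₀×(Iω₀) = (-0.0900, -0.0800, 0.1100)
v₁ − v₀ = (0.18666667, -0.04266667, -0.16000000)
m·(v₁−v₀)/dt = (3.5000, -0.8000, -3.0000)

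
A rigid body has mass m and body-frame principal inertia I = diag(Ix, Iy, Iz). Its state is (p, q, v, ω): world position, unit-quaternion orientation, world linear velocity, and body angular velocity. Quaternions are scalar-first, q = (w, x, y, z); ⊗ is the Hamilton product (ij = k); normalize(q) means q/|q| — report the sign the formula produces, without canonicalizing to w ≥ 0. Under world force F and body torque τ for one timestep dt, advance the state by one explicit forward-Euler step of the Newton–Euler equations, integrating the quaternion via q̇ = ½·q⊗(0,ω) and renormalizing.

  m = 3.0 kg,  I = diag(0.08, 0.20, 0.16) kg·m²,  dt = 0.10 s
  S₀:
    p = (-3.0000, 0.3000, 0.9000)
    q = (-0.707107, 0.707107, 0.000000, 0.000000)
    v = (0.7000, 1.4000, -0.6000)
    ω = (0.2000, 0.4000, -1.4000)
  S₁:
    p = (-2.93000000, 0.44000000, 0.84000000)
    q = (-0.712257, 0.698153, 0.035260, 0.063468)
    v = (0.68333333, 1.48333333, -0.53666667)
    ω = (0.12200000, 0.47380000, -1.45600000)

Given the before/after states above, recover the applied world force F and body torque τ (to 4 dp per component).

ω₁ − ω₀ = (-0.07800000, 0.07380000, -0.05600000)
precession coupling = (0.0224, 0.0224, 0.0096)
I·α + gyro = (-0.0400, 0.1700, -0.0800)
Δv = v₁−v₀ = (-0.01666667, 0.08333333, 0.06333333)
F = m·Δv/dt = (-0.5000, 2.5000, 1.9000)

F = (-0.5000, 2.5000, 1.9000)
τ = (-0.0400, 0.1700, -0.0800)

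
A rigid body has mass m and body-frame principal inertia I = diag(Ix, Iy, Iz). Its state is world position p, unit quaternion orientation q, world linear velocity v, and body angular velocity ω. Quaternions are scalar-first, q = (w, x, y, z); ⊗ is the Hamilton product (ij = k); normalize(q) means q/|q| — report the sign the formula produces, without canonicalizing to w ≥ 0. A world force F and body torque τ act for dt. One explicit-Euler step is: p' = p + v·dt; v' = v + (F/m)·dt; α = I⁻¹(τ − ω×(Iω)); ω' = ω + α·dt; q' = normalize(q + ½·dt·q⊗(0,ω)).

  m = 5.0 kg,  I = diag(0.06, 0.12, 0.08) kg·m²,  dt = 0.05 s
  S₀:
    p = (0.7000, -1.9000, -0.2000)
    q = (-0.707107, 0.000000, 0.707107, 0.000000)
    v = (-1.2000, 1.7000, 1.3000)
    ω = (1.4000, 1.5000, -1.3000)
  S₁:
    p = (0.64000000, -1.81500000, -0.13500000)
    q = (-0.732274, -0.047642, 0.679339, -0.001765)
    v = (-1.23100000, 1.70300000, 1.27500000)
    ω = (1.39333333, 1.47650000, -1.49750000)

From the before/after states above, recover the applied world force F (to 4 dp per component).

v₁ − v₀ = (-0.03100000, 0.00300000, -0.02500000)
m·(v₁−v₀)/dt = (-3.1000, 0.3000, -2.5000)

F = (-3.1000, 0.3000, -2.5000)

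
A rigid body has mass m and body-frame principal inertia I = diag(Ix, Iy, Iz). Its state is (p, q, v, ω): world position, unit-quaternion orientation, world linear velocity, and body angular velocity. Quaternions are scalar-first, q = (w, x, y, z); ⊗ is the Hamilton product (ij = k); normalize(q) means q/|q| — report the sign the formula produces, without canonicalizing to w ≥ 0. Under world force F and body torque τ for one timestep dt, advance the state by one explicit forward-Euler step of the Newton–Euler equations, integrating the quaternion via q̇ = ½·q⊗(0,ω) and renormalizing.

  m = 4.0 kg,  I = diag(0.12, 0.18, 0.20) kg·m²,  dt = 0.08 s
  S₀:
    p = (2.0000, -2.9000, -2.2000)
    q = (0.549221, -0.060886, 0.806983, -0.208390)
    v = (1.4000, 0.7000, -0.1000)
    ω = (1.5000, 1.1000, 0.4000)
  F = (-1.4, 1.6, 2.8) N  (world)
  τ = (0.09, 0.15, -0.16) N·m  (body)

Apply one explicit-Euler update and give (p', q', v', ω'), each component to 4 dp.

p' = (2.1120, -2.8440, -2.2080)
q' = (0.5192, -0.0058, 0.8173, -0.2500)
v' = (1.3720, 0.7320, -0.0440)
ω' = (1.5541, 1.1880, 0.2964)

a = F/m = (-0.3500, 0.4000, 0.7000)
p + v·dt = (2.1120, -2.8440, -2.2080)
v' = v + a·dt = (1.3720, 0.7320, -0.0440)
α = I⁻¹(τ − ω×Iω) = (0.6767, 1.1000, -1.2950)
ω + α·dt = (1.5541, 1.1880, 0.2964)
Hamilton product q⊗(0,ω) = (-0.7129963, 1.3758537, 0.3159125, -1.0577607)
q + ½dt·q⊗(0,ω), renormalized = (0.5192, -0.0058, 0.8173, -0.2500)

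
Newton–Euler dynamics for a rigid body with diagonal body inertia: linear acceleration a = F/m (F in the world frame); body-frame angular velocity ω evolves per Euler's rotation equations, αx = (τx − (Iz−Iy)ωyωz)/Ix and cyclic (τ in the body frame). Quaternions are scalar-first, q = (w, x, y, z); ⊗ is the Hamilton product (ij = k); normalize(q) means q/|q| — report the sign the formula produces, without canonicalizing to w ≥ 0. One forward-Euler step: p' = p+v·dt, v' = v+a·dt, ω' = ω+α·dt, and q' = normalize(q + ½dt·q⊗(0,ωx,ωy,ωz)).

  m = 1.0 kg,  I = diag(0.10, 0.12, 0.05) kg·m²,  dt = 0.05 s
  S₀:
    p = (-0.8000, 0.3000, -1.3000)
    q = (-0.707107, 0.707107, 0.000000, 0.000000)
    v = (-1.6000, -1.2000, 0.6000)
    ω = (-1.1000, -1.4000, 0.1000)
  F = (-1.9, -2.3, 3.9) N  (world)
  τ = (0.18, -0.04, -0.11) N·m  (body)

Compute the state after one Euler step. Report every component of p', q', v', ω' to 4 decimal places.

p' = (-0.8800, 0.2400, -1.2700)
q' = (-0.6870, 0.7258, 0.0230, -0.0265)
v' = (-1.6950, -1.3150, 0.7950)
ω' = (-1.0149, -1.4144, -0.0408)

a = F/m = (-1.9000, -2.3000, 3.9000)
new position p' = (-0.8800, 0.2400, -1.2700)
new velocity v' = (-1.6950, -1.3150, 0.7950)
(τ − ω×Iω)/I = (1.7020, -0.2875, -2.8160)
ω + α·dt = (-1.0149, -1.4144, -0.0408)
2q̇ = q⊗(0,ω) = (0.7778177, 0.7778177, 0.9192391, -1.0606605)
q' = normalize(q + ½dt·q⊗(0,ω)) = (-0.6870, 0.7258, 0.0230, -0.0265)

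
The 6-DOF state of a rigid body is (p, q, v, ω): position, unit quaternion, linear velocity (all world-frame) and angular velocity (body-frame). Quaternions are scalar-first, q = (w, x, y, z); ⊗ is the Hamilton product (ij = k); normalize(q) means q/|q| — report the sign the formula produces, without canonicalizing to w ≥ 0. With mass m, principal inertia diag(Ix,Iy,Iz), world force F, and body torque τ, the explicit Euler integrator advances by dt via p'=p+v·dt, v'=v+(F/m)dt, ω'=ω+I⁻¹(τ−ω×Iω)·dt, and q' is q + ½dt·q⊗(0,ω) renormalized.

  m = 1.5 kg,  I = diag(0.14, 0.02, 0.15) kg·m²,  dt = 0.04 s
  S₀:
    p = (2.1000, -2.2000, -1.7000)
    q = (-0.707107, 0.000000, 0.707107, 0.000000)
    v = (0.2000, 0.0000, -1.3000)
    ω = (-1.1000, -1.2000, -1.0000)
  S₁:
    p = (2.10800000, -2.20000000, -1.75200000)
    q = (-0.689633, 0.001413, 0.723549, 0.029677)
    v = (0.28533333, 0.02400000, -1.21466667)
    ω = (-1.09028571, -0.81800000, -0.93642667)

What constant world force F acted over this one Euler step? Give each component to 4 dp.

F = (3.2000, 0.9000, 3.2000)

velocity change Δv = (0.08533333, 0.02400000, 0.08533333)
m·(v₁−v₀)/dt = (3.2000, 0.9000, 3.2000)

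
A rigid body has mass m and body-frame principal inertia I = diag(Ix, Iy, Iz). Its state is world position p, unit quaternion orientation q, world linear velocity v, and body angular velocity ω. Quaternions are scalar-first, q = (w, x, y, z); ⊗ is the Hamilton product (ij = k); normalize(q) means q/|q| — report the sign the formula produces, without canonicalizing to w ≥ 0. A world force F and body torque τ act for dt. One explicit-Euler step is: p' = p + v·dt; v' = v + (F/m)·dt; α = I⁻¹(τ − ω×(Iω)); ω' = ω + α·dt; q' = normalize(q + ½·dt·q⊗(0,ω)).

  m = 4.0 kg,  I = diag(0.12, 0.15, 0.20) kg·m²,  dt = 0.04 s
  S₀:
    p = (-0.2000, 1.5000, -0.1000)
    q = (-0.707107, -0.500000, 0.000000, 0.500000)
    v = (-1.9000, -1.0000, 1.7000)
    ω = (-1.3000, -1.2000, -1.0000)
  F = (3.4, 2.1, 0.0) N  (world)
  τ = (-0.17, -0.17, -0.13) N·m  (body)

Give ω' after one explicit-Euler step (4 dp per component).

(τ − ω×Iω)/I = (-1.9167, -0.4400, -0.8840)
ω' = ω + α·dt = (-1.3767, -1.2176, -1.0354)

ω' = (-1.3767, -1.2176, -1.0354)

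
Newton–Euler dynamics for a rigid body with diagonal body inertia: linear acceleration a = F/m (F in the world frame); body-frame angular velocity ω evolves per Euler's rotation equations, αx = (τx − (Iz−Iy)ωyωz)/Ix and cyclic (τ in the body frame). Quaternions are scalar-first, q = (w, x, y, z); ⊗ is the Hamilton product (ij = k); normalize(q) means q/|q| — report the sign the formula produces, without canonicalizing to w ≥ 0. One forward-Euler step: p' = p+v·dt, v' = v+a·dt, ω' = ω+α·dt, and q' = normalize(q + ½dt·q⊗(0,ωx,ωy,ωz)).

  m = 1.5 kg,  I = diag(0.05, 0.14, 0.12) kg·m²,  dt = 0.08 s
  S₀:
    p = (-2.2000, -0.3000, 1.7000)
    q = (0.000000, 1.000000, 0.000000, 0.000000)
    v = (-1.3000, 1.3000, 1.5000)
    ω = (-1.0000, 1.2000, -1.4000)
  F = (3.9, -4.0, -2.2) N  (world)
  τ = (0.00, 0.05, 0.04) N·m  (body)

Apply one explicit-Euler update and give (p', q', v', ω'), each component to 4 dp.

p' = (-2.3040, -0.1960, 1.8200)
q' = (0.0399, 0.9965, 0.0558, 0.0478)
v' = (-1.0920, 1.0867, 1.3827)
ω' = (-1.0538, 1.2846, -1.3013)

p + v·dt = (-2.3040, -0.1960, 1.8200)
new velocity v' = (-1.0920, 1.0867, 1.3827)
angular accel α = (-0.6720, 1.0571, 1.2333)
ω' = ω + α·dt = (-1.0538, 1.2846, -1.3013)
2q̇ = q⊗(0,ω) = (1.0000000, 0.0000000, 1.4000000, 1.2000000)
q' = normalize(q + ½dt·q⊗(0,ω)) = (0.0399, 0.9965, 0.0558, 0.0478)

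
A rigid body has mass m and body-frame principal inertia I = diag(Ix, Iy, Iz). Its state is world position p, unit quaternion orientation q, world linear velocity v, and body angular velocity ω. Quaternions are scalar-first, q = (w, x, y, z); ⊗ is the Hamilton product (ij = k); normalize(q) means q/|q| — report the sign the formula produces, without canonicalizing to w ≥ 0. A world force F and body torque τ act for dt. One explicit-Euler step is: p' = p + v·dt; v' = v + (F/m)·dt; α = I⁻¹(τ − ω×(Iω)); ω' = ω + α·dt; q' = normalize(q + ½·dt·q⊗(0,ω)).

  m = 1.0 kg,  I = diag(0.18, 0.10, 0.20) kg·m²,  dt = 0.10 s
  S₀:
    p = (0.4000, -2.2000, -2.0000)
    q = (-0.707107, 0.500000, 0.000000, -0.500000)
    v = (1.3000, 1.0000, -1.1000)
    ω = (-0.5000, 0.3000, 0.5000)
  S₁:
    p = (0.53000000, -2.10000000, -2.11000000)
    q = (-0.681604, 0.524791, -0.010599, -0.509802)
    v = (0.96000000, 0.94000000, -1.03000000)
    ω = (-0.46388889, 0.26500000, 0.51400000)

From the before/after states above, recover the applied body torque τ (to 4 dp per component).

rate change Δω = (0.03611111, -0.03500000, 0.01400000)
τ = I·(Δω/dt) + ω₀×(Iω₀) = (0.0800, -0.0300, 0.0400)

τ = (0.0800, -0.0300, 0.0400)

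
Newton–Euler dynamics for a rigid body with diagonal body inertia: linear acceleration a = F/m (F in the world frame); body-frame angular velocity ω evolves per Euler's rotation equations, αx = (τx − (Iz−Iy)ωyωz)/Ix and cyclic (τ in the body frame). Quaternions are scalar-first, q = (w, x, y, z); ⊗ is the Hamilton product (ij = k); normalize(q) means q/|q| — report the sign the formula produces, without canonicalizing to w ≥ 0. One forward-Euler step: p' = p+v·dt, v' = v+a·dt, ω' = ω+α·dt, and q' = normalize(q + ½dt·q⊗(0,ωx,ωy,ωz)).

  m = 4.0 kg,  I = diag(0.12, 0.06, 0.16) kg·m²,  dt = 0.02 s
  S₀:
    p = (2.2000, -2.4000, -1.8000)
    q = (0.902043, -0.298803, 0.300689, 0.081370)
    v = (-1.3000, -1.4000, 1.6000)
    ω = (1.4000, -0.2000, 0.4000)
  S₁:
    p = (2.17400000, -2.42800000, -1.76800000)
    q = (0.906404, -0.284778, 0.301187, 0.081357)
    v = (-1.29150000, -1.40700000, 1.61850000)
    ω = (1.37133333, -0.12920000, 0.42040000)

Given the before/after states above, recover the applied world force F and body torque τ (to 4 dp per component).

F = (1.7000, -1.4000, 3.7000)
τ = (-0.1800, 0.1900, 0.1800)

velocity change Δv = (0.00850000, -0.00700000, 0.01850000)
m·(v₁−v₀)/dt = (1.7000, -1.4000, 3.7000)
Δω = ω₁−ω₀ = (-0.02866667, 0.07080000, 0.02040000)
I·α + gyro = (-0.1800, 0.1900, 0.1800)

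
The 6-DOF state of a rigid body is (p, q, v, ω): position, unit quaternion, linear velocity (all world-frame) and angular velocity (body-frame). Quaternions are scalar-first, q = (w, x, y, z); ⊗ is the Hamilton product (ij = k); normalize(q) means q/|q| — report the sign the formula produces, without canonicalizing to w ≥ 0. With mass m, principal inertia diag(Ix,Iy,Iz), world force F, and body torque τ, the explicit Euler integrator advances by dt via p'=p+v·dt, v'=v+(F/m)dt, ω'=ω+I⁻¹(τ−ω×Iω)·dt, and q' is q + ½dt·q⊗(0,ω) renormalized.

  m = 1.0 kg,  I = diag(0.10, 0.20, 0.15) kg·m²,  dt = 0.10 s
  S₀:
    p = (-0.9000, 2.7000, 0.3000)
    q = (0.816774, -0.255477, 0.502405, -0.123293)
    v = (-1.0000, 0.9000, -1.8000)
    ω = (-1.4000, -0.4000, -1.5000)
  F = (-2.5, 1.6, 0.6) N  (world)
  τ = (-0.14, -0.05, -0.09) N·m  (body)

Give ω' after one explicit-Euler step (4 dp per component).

ω' = (-1.5100, -0.3725, -1.5973)

(τ − ω×Iω)/I = (-1.1000, 0.2750, -0.9733)
ω' = ω + α·dt = (-1.5100, -0.3725, -1.5973)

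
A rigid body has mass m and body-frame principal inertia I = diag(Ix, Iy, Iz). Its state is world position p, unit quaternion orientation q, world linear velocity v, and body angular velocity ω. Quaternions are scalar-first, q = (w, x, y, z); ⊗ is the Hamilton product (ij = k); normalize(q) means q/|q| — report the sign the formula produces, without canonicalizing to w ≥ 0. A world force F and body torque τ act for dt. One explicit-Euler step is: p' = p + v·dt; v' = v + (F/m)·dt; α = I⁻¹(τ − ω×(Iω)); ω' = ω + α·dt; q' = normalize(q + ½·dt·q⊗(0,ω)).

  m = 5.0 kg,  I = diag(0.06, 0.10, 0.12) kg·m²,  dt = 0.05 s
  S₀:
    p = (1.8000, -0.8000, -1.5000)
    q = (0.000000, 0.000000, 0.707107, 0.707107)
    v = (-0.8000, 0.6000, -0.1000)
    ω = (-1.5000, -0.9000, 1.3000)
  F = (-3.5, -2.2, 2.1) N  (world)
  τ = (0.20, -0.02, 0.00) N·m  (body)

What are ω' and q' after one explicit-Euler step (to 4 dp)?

(τ − ω×Iω)/I = (3.7233, -1.3700, -0.4500)
ω + α·dt = (-1.3138, -0.9685, 1.2775)
2q̇ = q⊗(0,ω) = (-0.2828428, 1.5556354, -1.0606605, 1.0606605)
q' = normalize(q + ½dt·q⊗(0,ω)) = (-0.0071, 0.0388, 0.6796, 0.7325)

ω' = (-1.3138, -0.9685, 1.2775)
q' = (-0.0071, 0.0388, 0.6796, 0.7325)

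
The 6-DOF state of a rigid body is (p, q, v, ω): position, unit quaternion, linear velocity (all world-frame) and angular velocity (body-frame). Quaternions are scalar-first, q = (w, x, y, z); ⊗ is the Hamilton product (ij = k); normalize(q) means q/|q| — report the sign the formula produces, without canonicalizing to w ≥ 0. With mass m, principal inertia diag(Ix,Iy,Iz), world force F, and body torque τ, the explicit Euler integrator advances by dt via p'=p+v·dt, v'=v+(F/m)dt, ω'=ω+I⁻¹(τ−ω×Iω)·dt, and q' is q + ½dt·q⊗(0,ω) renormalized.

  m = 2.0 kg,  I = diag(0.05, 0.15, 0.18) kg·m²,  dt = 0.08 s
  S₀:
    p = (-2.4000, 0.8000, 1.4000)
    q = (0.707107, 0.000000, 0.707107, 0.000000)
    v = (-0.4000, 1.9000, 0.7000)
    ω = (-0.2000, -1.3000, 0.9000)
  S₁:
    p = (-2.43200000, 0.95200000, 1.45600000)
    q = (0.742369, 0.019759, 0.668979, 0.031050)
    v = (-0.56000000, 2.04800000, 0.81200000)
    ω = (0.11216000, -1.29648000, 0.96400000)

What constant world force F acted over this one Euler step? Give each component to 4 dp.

F = (-4.0000, 3.7000, 2.8000)

velocity change Δv = (-0.16000000, 0.14800000, 0.11200000)
m·(v₁−v₀)/dt = (-4.0000, 3.7000, 2.8000)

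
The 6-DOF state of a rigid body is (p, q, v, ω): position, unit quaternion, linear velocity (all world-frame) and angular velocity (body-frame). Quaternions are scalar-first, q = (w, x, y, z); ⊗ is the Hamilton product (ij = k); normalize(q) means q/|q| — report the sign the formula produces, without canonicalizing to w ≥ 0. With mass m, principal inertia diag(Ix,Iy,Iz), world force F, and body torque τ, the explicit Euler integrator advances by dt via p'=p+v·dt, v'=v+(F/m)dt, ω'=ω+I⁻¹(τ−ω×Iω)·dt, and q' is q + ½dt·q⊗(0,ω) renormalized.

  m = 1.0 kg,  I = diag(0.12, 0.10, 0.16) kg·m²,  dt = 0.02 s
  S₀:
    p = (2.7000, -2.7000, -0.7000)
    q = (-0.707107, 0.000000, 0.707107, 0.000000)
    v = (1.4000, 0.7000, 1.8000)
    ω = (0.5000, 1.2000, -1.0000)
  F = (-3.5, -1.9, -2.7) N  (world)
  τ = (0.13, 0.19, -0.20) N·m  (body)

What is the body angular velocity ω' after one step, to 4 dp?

ω' = (0.5337, 1.2340, -1.0235)

gyro term ω×Iω = (-0.0720, 0.0200, -0.0120)
angular accel α = (1.6833, 1.7000, -1.1750)
ω' = ω + α·dt = (0.5337, 1.2340, -1.0235)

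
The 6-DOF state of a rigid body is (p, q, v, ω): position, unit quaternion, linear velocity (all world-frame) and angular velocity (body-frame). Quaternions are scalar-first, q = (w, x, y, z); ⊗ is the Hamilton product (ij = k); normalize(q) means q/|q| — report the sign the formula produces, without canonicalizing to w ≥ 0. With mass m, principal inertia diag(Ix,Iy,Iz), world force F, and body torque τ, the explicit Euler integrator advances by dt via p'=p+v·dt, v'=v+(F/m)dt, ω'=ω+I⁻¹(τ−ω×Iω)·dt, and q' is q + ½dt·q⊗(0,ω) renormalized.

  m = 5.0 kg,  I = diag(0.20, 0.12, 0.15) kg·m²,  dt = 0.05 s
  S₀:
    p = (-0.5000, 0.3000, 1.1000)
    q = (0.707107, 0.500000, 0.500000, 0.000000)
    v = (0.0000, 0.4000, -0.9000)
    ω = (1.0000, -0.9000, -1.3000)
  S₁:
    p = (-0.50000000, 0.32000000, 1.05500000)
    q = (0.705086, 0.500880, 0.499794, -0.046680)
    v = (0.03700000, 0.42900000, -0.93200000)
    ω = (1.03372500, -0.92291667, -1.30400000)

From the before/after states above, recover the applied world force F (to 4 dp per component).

Δv = v₁−v₀ = (0.03700000, 0.02900000, -0.03200000)
applied force F = (3.7000, 2.9000, -3.2000)

F = (3.7000, 2.9000, -3.2000)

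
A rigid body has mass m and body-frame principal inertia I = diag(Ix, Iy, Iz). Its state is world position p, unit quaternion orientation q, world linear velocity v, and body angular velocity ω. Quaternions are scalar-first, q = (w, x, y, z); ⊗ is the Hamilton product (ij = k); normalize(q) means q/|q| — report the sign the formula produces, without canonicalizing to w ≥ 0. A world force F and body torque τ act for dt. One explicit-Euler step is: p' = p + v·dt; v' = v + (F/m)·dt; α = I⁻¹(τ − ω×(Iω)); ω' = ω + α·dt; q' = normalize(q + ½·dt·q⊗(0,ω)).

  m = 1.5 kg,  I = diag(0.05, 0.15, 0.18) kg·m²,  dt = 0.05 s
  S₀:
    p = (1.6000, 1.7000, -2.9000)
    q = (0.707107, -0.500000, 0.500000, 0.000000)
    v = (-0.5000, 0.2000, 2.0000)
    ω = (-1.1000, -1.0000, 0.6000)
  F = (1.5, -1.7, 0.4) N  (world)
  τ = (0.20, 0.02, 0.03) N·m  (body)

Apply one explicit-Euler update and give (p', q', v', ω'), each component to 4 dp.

p' = (1.5750, 1.7100, -2.8000)
q' = (0.7053, -0.5115, 0.4894, 0.0368)
v' = (-0.4500, 0.1433, 2.0133)
ω' = (-0.8820, -1.0219, 0.5778)

precession coupling ω×(Iω) = (-0.0180, 0.0858, 0.1100)
angular accel α = (4.3600, -0.4387, -0.4444)
ω + α·dt = (-0.8820, -1.0219, 0.5778)
q⊗(0,ω) = (-0.0500000, -0.4778177, -0.4071070, 1.4742642)
updated quaternion q' = (0.7053, -0.5115, 0.4894, 0.0368)
linear accel F/m = (1.0000, -1.1333, 0.2667)
p + v·dt = (1.5750, 1.7100, -2.8000)
new velocity v' = (-0.4500, 0.1433, 2.0133)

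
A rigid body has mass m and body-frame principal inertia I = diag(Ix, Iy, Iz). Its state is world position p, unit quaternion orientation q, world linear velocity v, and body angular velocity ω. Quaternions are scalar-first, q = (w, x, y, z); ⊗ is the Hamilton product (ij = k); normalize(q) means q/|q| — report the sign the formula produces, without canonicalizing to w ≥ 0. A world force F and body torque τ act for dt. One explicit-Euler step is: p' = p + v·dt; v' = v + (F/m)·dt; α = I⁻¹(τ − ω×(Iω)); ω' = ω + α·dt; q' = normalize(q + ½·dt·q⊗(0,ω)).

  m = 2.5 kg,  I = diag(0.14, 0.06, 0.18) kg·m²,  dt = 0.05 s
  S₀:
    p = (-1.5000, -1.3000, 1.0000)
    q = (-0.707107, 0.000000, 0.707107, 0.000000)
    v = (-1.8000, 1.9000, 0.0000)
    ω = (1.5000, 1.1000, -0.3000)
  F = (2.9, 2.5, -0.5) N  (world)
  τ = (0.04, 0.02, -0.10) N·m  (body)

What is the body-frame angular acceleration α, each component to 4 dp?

α = (0.5686, 0.0333, 0.1778)

ω×(Iω) gyroscopic = (-0.0396, 0.0180, -0.1320)
(τ − ω×Iω)/I = (0.5686, 0.0333, 0.1778)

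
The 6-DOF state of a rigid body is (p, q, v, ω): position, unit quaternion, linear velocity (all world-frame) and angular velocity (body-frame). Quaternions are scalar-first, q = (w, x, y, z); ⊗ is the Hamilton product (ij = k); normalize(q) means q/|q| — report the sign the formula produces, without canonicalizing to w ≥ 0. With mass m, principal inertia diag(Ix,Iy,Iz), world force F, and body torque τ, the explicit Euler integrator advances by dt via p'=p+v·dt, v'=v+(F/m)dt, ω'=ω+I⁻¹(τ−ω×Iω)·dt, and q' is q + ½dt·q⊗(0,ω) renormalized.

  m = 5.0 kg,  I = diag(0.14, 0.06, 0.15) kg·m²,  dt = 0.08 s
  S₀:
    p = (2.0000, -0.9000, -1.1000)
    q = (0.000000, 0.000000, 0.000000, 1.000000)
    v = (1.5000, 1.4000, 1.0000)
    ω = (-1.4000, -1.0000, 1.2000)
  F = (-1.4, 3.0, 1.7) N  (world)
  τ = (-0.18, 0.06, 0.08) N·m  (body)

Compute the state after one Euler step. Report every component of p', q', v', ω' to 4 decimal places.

linear accel F/m = (-0.2800, 0.6000, 0.3400)
new position p' = (2.1200, -0.7880, -1.0200)
v + (F/m)dt = (1.4776, 1.4480, 1.0272)
α = I⁻¹(τ − ω×Iω) = (-0.5143, 0.7200, 1.2800)
ω' = ω + α·dt = (-1.4411, -0.9424, 1.3024)
q⊗(0,ω) = (-1.2000000, 1.0000000, -1.4000000, 0.0000000)
q + ½dt·q⊗(0,ω), renormalized = (-0.0478, 0.0399, -0.0558, 0.9965)

p' = (2.1200, -0.7880, -1.0200)
q' = (-0.0478, 0.0399, -0.0558, 0.9965)
v' = (1.4776, 1.4480, 1.0272)
ω' = (-1.4411, -0.9424, 1.3024)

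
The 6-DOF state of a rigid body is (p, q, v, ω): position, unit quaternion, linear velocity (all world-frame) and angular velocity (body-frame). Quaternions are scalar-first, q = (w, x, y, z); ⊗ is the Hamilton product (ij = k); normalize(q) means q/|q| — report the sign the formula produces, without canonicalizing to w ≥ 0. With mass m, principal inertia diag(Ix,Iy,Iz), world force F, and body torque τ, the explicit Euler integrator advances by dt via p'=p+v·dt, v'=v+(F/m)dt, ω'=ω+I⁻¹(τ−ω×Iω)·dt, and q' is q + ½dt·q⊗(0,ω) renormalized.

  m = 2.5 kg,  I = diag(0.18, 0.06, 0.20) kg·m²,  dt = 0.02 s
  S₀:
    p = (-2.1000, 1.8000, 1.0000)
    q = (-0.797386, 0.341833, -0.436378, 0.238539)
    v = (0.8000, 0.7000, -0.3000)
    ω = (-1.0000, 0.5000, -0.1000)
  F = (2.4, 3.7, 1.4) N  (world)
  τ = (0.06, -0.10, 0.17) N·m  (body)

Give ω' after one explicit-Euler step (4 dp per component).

(τ − ω×Iω)/I = (0.3722, -1.6333, 0.5500)
ω + α·dt = (-0.9926, 0.4673, -0.0890)

ω' = (-0.9926, 0.4673, -0.0890)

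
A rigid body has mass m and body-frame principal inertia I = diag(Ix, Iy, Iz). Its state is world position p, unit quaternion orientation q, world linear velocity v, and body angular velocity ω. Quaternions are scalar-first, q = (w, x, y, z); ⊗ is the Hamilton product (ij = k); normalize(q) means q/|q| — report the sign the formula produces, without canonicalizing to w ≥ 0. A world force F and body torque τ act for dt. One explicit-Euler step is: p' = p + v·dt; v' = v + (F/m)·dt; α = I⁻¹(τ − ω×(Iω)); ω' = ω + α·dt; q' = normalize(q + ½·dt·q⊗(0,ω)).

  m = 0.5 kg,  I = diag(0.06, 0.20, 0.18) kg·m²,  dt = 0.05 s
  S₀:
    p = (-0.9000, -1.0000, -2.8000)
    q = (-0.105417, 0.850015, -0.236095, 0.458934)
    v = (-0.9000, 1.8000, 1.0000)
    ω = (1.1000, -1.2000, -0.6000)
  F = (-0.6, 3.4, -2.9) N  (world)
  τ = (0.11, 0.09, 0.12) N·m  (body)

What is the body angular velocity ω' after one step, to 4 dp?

ω' = (1.2037, -1.1973, -0.5153)

ω×(Iω) gyroscopic = (-0.0144, 0.0792, -0.1848)
(τ − ω×Iω)/I = (2.0733, 0.0540, 1.6933)
ω + α·dt = (1.2037, -1.1973, -0.5153)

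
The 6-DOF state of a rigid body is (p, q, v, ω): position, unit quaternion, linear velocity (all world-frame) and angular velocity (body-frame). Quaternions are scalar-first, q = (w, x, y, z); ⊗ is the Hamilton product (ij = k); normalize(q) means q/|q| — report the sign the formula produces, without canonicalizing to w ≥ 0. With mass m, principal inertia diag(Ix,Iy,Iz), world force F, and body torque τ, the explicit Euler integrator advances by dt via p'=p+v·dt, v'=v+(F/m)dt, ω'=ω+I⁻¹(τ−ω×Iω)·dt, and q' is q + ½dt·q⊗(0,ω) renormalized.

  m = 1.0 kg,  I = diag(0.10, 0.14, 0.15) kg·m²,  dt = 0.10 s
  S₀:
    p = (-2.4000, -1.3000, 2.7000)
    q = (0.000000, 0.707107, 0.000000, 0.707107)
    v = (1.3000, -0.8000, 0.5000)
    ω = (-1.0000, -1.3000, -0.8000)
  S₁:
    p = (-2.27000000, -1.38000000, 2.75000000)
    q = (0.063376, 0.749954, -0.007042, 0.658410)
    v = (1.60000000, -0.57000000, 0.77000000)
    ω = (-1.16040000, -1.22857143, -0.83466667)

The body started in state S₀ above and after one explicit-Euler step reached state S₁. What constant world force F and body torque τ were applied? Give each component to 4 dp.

F = (3.0000, 2.3000, 2.7000)
τ = (-0.1500, 0.0600, 0.0000)

velocity change Δv = (0.30000000, 0.23000000, 0.27000000)
applied force F = (3.0000, 2.3000, 2.7000)
Δω = ω₁−ω₀ = (-0.16040000, 0.07142857, -0.03466667)
applied torque τ = (-0.1500, 0.0600, 0.0000)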